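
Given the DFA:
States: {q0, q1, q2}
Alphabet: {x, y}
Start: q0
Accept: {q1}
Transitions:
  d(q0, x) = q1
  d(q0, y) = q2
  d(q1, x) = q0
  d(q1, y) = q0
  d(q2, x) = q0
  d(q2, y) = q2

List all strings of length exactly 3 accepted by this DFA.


All strings of length 3: 8 total
Accepted: 3

"xxx", "xyx", "yxx"


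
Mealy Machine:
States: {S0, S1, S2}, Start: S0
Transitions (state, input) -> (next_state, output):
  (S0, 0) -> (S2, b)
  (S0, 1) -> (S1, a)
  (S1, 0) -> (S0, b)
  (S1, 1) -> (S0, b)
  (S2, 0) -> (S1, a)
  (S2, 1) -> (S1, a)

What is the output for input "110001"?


Step-by-step:
  (S0, 1) -> (S1, a)
  (S1, 1) -> (S0, b)
  (S0, 0) -> (S2, b)
  (S2, 0) -> (S1, a)
  (S1, 0) -> (S0, b)
  (S0, 1) -> (S1, a)

"abbaba"


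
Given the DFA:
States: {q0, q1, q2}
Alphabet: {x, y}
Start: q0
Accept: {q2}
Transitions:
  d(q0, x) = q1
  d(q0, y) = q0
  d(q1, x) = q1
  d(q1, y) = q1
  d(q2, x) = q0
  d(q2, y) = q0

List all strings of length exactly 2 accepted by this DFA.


All strings of length 2: 4 total
Accepted: 0

None


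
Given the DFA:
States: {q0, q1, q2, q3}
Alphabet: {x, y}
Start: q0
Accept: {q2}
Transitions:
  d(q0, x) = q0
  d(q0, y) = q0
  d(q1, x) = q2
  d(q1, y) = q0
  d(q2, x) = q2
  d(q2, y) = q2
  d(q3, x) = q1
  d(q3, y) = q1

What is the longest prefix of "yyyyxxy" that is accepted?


Run the DFA, marking each prefix where the state is accepting:
  "" -> q0 [reject]
  "y" -> q0 [reject]
  "yy" -> q0 [reject]
  "yyy" -> q0 [reject]
  "yyyy" -> q0 [reject]
  "yyyyx" -> q0 [reject]
  "yyyyxx" -> q0 [reject]
  "yyyyxxy" -> q0 [reject]

No prefix is accepted


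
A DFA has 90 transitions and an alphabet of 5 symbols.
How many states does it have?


Each state has exactly one transition per symbol.
states = transitions / |alphabet| = 90 / 5 = 18

18


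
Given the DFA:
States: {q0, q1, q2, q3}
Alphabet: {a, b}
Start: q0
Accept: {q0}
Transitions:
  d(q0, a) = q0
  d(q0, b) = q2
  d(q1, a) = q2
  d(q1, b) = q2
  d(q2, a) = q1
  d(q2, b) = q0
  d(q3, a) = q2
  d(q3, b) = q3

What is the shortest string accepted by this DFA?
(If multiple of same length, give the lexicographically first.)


BFS by string length (lex-first path to each state shown):
  len 0: q0<-""
Found accept state at length 0.

"" (empty string)


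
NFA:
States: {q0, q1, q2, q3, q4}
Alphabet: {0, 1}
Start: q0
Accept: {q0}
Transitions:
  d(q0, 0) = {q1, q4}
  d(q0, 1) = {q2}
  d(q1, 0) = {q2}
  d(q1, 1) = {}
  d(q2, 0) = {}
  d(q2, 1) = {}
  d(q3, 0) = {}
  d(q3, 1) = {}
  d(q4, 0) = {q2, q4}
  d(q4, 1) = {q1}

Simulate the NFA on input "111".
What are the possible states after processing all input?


Start: {q0}
  --1--> {q2}
  --1--> {}
  --1--> {}

{} (empty set, no valid transitions)


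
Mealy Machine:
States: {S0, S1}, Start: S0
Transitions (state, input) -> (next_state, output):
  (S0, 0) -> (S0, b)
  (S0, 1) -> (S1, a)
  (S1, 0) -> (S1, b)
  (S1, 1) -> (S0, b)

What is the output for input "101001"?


Step-by-step:
  (S0, 1) -> (S1, a)
  (S1, 0) -> (S1, b)
  (S1, 1) -> (S0, b)
  (S0, 0) -> (S0, b)
  (S0, 0) -> (S0, b)
  (S0, 1) -> (S1, a)

"abbbba"


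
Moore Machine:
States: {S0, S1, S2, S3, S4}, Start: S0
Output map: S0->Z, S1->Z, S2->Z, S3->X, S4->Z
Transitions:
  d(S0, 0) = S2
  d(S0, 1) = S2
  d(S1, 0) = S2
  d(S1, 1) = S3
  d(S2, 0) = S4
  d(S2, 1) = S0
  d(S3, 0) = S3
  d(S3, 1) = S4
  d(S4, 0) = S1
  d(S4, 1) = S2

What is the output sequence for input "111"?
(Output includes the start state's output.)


Start: S0 (output Z)
  --1--> S2 (output Z)
  --1--> S0 (output Z)
  --1--> S2 (output Z)

"ZZZZ"


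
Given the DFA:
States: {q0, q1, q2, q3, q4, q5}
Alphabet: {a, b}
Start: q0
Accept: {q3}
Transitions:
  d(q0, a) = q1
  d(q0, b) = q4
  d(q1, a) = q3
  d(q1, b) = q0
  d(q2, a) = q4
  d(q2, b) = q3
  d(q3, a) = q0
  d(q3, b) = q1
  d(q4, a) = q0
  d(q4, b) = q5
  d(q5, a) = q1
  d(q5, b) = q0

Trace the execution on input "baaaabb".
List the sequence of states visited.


Input: baaaabb
d(q0, b) = q4
d(q4, a) = q0
d(q0, a) = q1
d(q1, a) = q3
d(q3, a) = q0
d(q0, b) = q4
d(q4, b) = q5


q0 -> q4 -> q0 -> q1 -> q3 -> q0 -> q4 -> q5


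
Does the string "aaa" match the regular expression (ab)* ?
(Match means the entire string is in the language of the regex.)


|string| = 3; first = 'a'; last = 'a'

No, "aaa" does not match (ab)*


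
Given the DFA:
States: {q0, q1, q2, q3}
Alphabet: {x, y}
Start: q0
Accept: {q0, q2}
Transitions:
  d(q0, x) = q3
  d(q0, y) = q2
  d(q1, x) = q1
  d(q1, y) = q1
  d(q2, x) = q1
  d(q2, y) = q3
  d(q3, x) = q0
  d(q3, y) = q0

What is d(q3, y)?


Looking up transition d(q3, y)

q0


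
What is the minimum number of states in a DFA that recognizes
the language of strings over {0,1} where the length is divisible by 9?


States track (length) mod 9.
Need 9 states: one per remainder 0..8; accept = remainder 0.

9


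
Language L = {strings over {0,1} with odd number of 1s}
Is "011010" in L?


count('1') = 3; 3 mod 2 = 1

Yes, "011010" is in L


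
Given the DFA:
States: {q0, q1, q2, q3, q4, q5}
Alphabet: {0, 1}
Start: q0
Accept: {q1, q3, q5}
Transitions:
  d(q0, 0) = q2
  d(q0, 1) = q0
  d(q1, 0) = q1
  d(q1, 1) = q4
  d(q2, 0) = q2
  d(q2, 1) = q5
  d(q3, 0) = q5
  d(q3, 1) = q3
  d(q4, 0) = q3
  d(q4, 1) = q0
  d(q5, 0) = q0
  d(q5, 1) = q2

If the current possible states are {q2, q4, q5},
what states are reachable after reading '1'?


Apply transition on '1' from each current state:
  d(q2, 1) = q5
  d(q4, 1) = q0
  d(q5, 1) = q2

{q0, q2, q5}


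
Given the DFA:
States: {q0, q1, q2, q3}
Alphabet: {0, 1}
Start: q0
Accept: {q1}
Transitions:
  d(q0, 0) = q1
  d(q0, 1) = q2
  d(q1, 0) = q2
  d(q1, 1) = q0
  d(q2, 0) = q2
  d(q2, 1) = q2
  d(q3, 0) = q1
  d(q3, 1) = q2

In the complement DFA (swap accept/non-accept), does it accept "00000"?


Trace: q0 -> q1 -> q2 -> q2 -> q2 -> q2
Final: q2
Original accept: {q1}
Complement: q2 is not in original accept

Yes, complement accepts (original rejects)


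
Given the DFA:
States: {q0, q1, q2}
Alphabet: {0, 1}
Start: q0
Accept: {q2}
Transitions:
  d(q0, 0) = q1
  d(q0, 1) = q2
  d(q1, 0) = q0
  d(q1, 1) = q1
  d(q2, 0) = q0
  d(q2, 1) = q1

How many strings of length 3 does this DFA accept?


Enumerating all length-3 strings:
  "000" -> q1 [reject]
  "001" -> q2 [accept]
  "010" -> q0 [reject]
  "011" -> q1 [reject]
  "100" -> q1 [reject]
  "101" -> q2 [accept]
  "110" -> q0 [reject]
  "111" -> q1 [reject]

2 out of 8


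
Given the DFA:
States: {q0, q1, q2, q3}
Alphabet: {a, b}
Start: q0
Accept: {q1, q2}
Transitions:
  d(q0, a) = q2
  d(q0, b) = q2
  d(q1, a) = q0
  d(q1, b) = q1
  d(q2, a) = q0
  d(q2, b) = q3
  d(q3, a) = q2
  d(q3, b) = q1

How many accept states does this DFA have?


Accept states listed: {q1, q2}
Counting: q1(1) q2(2)

2


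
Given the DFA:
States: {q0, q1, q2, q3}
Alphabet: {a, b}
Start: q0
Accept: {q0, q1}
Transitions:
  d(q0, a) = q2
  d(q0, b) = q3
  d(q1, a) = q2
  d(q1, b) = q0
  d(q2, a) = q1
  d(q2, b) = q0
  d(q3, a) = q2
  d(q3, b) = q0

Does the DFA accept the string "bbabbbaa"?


Trace: q0 -> q3 -> q0 -> q2 -> q0 -> q3 -> q0 -> q2 -> q1
Final state: q1
Accept states: {q0, q1}

Yes, accepted (final state q1 is an accept state)


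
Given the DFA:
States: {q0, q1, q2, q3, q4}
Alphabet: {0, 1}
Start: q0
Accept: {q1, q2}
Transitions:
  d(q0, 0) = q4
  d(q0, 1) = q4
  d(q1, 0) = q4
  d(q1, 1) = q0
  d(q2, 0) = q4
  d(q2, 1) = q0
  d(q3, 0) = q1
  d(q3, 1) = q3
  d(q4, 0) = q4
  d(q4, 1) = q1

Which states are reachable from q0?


BFS from q0:
  layer 0: {q0}
  layer 1: {q4}
  layer 2: {q1}

{q0, q1, q4}


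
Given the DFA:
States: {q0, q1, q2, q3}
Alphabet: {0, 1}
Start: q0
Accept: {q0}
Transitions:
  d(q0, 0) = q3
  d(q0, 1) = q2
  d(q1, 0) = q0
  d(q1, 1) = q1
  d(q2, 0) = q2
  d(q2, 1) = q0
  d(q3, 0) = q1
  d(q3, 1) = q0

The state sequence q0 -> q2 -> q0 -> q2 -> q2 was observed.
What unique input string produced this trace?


Trace back each transition to find the symbol:
  q0 --[1]--> q2
  q2 --[1]--> q0
  q0 --[1]--> q2
  q2 --[0]--> q2

"1110"


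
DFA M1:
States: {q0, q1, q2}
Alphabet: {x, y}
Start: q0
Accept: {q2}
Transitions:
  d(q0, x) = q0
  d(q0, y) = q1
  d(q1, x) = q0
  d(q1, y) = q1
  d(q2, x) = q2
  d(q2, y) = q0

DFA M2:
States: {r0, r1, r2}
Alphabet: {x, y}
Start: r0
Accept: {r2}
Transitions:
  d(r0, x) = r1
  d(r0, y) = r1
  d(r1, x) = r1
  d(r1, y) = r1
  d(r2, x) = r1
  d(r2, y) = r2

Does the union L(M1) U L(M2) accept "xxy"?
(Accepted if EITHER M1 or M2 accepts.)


M1: final=q1 accepted=False
M2: final=r1 accepted=False

No, union rejects (neither accepts)


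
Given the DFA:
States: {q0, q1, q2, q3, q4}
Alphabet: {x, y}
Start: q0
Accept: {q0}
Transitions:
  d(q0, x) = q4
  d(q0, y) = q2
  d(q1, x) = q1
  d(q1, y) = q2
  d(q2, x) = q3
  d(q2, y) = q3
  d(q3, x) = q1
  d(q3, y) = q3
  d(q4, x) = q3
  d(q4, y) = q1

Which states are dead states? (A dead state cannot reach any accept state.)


Forward reachability from each state:
  q0 -> reaches accept state q0 (live)
  q1 -> reaches {q1, q2, q3}, no accept state (dead)
  q2 -> reaches {q1, q2, q3}, no accept state (dead)
  q3 -> reaches {q1, q2, q3}, no accept state (dead)
  q4 -> reaches {q1, q2, q3, q4}, no accept state (dead)

{q1, q2, q3, q4}


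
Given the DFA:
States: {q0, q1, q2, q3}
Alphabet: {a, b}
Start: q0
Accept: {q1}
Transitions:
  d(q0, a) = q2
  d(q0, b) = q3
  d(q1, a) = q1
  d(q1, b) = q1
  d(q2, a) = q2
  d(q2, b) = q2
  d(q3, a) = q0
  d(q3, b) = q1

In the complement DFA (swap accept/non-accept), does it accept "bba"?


Trace: q0 -> q3 -> q1 -> q1
Final: q1
Original accept: {q1}
Complement: q1 is in original accept

No, complement rejects (original accepts)


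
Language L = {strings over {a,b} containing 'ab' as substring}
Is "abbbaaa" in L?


'ab' occurs at index 0

Yes, "abbbaaa" is in L


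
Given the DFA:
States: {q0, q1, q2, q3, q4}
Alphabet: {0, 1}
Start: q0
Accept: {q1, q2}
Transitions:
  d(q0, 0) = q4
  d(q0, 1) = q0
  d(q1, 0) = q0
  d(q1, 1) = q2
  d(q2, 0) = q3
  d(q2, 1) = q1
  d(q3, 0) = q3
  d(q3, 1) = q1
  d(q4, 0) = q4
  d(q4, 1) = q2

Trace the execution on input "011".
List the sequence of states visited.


Input: 011
d(q0, 0) = q4
d(q4, 1) = q2
d(q2, 1) = q1


q0 -> q4 -> q2 -> q1


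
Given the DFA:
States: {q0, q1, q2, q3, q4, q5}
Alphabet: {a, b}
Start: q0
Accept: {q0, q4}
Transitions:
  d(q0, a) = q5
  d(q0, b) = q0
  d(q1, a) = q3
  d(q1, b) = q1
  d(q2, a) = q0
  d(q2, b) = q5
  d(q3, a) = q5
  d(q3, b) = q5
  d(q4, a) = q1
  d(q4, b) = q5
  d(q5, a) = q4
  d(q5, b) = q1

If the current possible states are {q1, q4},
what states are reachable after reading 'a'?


Apply transition on 'a' from each current state:
  d(q1, a) = q3
  d(q4, a) = q1

{q1, q3}


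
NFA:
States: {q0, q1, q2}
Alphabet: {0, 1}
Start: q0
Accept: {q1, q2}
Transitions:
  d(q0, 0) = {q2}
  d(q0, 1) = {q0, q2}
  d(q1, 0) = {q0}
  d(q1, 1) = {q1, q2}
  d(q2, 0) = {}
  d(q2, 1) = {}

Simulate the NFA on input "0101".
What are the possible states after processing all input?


Start: {q0}
  --0--> {q2}
  --1--> {}
  --0--> {}
  --1--> {}

{} (empty set, no valid transitions)


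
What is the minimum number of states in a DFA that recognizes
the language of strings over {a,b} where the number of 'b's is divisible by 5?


States track (count of 'b') mod 5.
Need 5 states: one per remainder 0..4; accept = remainder 0.

5


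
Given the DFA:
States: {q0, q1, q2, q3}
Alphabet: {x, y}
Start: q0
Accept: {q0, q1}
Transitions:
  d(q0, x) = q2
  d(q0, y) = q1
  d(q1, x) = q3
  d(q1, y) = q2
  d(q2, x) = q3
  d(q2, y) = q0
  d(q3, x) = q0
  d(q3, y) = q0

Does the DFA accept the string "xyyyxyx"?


Trace: q0 -> q2 -> q0 -> q1 -> q2 -> q3 -> q0 -> q2
Final state: q2
Accept states: {q0, q1}

No, rejected (final state q2 is not an accept state)


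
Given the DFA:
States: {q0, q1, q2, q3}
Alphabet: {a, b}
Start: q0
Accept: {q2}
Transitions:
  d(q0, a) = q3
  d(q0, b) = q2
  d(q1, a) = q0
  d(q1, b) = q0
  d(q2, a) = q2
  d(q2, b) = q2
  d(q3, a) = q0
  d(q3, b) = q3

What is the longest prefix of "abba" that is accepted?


Run the DFA, marking each prefix where the state is accepting:
  "" -> q0 [reject]
  "a" -> q3 [reject]
  "ab" -> q3 [reject]
  "abb" -> q3 [reject]
  "abba" -> q0 [reject]

No prefix is accepted


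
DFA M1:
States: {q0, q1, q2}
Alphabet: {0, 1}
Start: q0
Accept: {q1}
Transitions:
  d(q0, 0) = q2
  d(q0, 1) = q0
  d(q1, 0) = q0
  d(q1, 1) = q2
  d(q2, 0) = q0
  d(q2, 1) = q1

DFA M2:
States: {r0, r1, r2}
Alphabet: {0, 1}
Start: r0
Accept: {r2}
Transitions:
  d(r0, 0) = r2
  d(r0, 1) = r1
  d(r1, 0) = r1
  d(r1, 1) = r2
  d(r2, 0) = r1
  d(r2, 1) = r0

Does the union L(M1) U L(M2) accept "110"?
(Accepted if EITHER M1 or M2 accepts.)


M1: final=q2 accepted=False
M2: final=r1 accepted=False

No, union rejects (neither accepts)


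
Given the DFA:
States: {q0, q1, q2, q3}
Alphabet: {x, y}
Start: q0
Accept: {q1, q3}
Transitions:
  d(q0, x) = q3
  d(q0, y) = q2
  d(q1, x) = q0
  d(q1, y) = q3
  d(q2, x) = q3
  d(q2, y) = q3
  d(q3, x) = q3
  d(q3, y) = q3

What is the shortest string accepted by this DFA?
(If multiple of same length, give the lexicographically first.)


BFS by string length (lex-first path to each state shown):
  len 0: q0<-""
  len 1: q2<-"y", q3<-"x"
Found accept state at length 1.

"x"


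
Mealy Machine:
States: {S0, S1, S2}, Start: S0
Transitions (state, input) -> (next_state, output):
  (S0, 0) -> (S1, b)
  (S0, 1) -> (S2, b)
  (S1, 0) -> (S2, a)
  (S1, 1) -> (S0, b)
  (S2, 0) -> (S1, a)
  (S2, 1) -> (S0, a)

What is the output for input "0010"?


Step-by-step:
  (S0, 0) -> (S1, b)
  (S1, 0) -> (S2, a)
  (S2, 1) -> (S0, a)
  (S0, 0) -> (S1, b)

"baab"


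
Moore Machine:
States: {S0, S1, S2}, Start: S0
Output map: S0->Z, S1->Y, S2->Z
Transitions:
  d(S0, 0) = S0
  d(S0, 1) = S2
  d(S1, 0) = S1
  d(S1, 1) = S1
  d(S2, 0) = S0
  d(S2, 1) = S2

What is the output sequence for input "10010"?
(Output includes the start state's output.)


Start: S0 (output Z)
  --1--> S2 (output Z)
  --0--> S0 (output Z)
  --0--> S0 (output Z)
  --1--> S2 (output Z)
  --0--> S0 (output Z)

"ZZZZZZ"


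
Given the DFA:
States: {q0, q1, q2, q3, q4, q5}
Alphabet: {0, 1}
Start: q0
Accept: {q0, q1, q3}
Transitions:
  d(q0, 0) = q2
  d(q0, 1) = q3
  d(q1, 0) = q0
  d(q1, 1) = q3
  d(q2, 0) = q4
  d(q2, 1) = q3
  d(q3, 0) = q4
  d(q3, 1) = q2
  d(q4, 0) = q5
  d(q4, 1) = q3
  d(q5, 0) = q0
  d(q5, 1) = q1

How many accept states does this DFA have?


Accept states listed: {q0, q1, q3}
Counting: q0(1) q1(2) q3(3)

3


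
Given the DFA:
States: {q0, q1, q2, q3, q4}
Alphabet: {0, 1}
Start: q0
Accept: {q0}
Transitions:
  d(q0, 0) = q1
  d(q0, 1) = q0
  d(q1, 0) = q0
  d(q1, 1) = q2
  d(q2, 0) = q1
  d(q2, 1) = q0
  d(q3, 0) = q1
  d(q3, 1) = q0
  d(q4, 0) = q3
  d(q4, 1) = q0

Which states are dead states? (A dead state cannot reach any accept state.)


Forward reachability from each state:
  q0 -> reaches accept state q0 (live)
  q1 -> reaches accept state q0 (live)
  q2 -> reaches accept state q0 (live)
  q3 -> reaches accept state q0 (live)
  q4 -> reaches accept state q0 (live)

None (all states can reach an accept state)


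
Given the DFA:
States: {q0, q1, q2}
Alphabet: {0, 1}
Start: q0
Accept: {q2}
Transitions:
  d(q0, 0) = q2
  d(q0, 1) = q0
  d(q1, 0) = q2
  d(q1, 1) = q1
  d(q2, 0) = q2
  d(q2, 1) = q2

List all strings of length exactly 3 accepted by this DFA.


All strings of length 3: 8 total
Accepted: 7

"000", "001", "010", "011", "100", "101", "110"


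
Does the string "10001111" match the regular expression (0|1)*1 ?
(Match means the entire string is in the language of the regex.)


|string| = 8; first = '1'; last = '1'

Yes, "10001111" matches (0|1)*1


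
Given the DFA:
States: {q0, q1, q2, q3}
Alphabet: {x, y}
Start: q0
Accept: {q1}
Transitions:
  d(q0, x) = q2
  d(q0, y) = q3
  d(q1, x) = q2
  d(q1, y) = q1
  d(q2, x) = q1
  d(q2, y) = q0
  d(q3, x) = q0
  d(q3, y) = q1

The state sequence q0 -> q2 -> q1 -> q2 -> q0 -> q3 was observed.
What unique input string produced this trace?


Trace back each transition to find the symbol:
  q0 --[x]--> q2
  q2 --[x]--> q1
  q1 --[x]--> q2
  q2 --[y]--> q0
  q0 --[y]--> q3

"xxxyy"


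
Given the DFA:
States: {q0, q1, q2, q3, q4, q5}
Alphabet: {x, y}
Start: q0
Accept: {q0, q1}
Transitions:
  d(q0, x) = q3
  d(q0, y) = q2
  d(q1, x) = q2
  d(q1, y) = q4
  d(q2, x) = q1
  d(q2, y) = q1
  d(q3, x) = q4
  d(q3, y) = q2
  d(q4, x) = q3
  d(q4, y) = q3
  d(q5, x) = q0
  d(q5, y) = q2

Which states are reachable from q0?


BFS from q0:
  layer 0: {q0}
  layer 1: {q2, q3}
  layer 2: {q1, q4}

{q0, q1, q2, q3, q4}


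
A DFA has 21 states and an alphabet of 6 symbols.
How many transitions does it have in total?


Each state has exactly one transition per symbol.
21 * 6 = 126

126


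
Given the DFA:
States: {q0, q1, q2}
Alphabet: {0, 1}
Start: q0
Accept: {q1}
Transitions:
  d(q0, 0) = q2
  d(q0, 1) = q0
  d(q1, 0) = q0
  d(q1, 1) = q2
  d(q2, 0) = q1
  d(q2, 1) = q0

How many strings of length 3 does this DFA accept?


Enumerating all length-3 strings:
  "000" -> q0 [reject]
  "001" -> q2 [reject]
  "010" -> q2 [reject]
  "011" -> q0 [reject]
  "100" -> q1 [accept]
  "101" -> q0 [reject]
  "110" -> q2 [reject]
  "111" -> q0 [reject]

1 out of 8


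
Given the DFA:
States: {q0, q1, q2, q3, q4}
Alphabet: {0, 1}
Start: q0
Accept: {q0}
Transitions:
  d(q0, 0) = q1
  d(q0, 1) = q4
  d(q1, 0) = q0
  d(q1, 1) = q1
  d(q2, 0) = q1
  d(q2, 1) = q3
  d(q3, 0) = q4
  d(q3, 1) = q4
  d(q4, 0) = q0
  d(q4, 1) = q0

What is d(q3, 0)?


Looking up transition d(q3, 0)

q4


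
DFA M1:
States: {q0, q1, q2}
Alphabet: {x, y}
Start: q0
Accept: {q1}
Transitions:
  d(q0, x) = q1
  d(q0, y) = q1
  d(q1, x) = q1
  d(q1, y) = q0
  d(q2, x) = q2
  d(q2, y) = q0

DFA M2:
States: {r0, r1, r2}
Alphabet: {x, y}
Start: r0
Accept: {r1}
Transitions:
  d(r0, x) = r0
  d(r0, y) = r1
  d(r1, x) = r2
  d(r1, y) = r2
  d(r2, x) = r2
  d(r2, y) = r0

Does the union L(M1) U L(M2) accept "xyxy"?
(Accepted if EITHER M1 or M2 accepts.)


M1: final=q0 accepted=False
M2: final=r0 accepted=False

No, union rejects (neither accepts)


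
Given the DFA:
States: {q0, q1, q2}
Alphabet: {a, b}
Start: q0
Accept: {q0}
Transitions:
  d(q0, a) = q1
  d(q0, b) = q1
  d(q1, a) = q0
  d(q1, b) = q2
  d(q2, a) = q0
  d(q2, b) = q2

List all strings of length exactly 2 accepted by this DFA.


All strings of length 2: 4 total
Accepted: 2

"aa", "ba"


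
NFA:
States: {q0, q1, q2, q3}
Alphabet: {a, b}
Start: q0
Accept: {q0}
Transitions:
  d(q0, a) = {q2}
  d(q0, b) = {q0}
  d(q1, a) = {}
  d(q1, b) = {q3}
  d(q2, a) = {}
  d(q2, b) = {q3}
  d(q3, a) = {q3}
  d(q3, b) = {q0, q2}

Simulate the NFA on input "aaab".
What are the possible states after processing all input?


Start: {q0}
  --a--> {q2}
  --a--> {}
  --a--> {}
  --b--> {}

{} (empty set, no valid transitions)


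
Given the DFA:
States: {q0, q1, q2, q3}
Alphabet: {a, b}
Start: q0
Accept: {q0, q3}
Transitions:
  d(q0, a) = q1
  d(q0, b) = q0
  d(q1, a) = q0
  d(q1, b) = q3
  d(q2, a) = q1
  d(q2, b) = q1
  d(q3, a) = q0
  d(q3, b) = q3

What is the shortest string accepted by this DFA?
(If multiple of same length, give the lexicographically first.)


BFS by string length (lex-first path to each state shown):
  len 0: q0<-""
Found accept state at length 0.

"" (empty string)


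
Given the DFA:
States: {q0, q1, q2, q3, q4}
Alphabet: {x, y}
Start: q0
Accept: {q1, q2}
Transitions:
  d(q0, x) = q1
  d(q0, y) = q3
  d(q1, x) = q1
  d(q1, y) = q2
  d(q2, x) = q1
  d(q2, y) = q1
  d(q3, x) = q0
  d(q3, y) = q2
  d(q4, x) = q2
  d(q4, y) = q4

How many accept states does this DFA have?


Accept states listed: {q1, q2}
Counting: q1(1) q2(2)

2


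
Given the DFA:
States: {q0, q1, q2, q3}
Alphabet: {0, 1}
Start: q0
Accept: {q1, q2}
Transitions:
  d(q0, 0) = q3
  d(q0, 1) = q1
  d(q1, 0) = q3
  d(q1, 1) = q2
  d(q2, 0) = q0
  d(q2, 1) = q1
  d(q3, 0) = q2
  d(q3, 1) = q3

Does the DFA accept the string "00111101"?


Trace: q0 -> q3 -> q2 -> q1 -> q2 -> q1 -> q2 -> q0 -> q1
Final state: q1
Accept states: {q1, q2}

Yes, accepted (final state q1 is an accept state)


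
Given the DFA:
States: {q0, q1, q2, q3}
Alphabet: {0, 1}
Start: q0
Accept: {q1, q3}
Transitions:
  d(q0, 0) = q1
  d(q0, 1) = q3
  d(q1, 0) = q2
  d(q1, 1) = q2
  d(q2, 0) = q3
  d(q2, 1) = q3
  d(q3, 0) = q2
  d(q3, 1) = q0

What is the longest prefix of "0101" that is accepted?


Run the DFA, marking each prefix where the state is accepting:
  "" -> q0 [reject]
  "0" -> q1 [accept]
  "01" -> q2 [reject]
  "010" -> q3 [accept]
  "0101" -> q0 [reject]

"010"


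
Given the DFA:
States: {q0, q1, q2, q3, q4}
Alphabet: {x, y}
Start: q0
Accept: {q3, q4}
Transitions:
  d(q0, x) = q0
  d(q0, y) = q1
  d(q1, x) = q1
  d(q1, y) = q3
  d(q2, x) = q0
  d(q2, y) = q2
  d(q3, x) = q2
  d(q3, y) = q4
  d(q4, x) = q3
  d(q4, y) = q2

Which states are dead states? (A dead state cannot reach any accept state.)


Forward reachability from each state:
  q0 -> reaches accept state q3 (live)
  q1 -> reaches accept state q3 (live)
  q2 -> reaches accept state q3 (live)
  q3 -> reaches accept state q3 (live)
  q4 -> reaches accept state q3 (live)

None (all states can reach an accept state)


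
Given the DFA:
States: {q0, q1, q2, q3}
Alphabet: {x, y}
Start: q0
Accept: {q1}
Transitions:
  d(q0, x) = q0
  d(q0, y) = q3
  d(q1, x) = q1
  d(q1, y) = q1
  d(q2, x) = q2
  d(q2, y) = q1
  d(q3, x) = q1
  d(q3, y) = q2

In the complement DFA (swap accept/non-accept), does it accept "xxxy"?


Trace: q0 -> q0 -> q0 -> q0 -> q3
Final: q3
Original accept: {q1}
Complement: q3 is not in original accept

Yes, complement accepts (original rejects)


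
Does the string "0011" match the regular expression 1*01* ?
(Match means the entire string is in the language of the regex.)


|string| = 4; first = '0'; last = '1'

No, "0011" does not match 1*01*


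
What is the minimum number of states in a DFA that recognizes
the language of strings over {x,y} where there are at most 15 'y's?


States: count = 0, 1, ..., 15 (all accepting; 16 states), plus a dead state for count > 15.
Total: 16 + 1 = 17.

17


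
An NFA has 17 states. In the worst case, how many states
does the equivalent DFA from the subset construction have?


Subset construction: one DFA state per subset of NFA states.
2^17 = 131072

131072


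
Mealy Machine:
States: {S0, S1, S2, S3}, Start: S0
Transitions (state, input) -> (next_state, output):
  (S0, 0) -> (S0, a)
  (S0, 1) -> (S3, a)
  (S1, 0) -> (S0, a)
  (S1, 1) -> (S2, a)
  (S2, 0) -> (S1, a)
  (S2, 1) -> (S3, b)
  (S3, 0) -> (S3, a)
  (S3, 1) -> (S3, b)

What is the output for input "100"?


Step-by-step:
  (S0, 1) -> (S3, a)
  (S3, 0) -> (S3, a)
  (S3, 0) -> (S3, a)

"aaa"


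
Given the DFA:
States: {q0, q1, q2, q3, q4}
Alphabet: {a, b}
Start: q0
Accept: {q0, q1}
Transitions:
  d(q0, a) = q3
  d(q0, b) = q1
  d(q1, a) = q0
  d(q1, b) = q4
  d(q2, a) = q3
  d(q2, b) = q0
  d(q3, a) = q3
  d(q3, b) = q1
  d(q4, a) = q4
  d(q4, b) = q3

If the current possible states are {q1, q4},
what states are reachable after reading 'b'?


Apply transition on 'b' from each current state:
  d(q1, b) = q4
  d(q4, b) = q3

{q3, q4}


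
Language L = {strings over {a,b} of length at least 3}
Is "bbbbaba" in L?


length = 7

Yes, "bbbbaba" is in L


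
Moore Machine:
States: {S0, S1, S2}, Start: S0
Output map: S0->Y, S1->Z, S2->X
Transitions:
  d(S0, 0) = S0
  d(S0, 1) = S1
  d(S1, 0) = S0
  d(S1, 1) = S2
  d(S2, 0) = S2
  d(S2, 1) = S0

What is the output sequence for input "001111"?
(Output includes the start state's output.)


Start: S0 (output Y)
  --0--> S0 (output Y)
  --0--> S0 (output Y)
  --1--> S1 (output Z)
  --1--> S2 (output X)
  --1--> S0 (output Y)
  --1--> S1 (output Z)

"YYYZXYZ"


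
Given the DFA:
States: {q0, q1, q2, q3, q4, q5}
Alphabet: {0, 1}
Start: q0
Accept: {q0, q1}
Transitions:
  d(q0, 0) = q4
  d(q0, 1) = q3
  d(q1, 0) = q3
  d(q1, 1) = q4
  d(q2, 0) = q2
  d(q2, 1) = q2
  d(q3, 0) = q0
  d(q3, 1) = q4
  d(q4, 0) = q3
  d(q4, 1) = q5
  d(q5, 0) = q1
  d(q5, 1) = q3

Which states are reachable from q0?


BFS from q0:
  layer 0: {q0}
  layer 1: {q3, q4}
  layer 2: {q5}
  layer 3: {q1}

{q0, q1, q3, q4, q5}


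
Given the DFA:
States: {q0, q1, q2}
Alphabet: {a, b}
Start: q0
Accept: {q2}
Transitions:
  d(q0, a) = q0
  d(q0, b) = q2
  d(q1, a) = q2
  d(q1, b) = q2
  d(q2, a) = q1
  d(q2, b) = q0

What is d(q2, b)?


Looking up transition d(q2, b)

q0


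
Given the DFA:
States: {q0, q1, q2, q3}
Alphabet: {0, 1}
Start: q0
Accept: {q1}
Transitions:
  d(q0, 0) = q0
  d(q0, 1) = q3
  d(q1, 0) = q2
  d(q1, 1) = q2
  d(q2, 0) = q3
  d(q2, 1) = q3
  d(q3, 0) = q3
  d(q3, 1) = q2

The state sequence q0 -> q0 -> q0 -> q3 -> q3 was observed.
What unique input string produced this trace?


Trace back each transition to find the symbol:
  q0 --[0]--> q0
  q0 --[0]--> q0
  q0 --[1]--> q3
  q3 --[0]--> q3

"0010"


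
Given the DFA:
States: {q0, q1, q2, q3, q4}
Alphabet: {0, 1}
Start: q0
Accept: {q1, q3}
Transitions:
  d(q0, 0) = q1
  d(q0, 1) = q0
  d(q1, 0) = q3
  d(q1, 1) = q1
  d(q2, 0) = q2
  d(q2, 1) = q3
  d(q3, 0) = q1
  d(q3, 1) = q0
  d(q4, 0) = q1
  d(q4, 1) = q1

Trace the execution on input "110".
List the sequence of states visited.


Input: 110
d(q0, 1) = q0
d(q0, 1) = q0
d(q0, 0) = q1


q0 -> q0 -> q0 -> q1


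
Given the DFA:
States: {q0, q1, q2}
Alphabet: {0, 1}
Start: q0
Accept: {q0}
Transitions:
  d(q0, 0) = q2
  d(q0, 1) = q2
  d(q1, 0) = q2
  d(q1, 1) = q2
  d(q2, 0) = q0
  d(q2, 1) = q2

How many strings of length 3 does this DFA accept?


Enumerating all length-3 strings:
  "000" -> q2 [reject]
  "001" -> q2 [reject]
  "010" -> q0 [accept]
  "011" -> q2 [reject]
  "100" -> q2 [reject]
  "101" -> q2 [reject]
  "110" -> q0 [accept]
  "111" -> q2 [reject]

2 out of 8


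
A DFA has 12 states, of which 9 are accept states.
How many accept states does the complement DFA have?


Complement swaps accept and non-accept states.
12 - 9 = 3

3


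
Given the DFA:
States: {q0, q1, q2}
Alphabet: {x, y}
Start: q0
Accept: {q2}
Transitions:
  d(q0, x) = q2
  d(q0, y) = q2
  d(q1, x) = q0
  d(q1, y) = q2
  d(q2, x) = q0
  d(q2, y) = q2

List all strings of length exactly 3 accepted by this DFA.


All strings of length 3: 8 total
Accepted: 6

"xxx", "xxy", "xyy", "yxx", "yxy", "yyy"


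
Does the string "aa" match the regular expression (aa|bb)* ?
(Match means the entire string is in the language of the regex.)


|string| = 2; first = 'a'; last = 'a'

Yes, "aa" matches (aa|bb)*


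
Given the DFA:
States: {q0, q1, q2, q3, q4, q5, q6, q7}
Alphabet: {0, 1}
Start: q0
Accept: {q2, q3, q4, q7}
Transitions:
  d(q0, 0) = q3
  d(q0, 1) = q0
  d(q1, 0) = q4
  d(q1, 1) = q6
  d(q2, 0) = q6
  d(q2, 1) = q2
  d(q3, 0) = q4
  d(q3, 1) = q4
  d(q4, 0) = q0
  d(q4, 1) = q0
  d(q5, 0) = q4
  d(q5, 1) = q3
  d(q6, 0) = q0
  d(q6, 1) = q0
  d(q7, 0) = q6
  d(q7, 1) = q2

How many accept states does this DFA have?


Accept states listed: {q2, q3, q4, q7}
Counting: q2(1) q3(2) q4(3) q7(4)

4


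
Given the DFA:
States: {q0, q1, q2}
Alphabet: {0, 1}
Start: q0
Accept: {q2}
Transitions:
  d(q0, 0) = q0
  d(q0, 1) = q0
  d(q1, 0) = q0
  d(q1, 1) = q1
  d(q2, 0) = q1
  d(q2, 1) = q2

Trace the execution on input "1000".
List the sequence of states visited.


Input: 1000
d(q0, 1) = q0
d(q0, 0) = q0
d(q0, 0) = q0
d(q0, 0) = q0


q0 -> q0 -> q0 -> q0 -> q0


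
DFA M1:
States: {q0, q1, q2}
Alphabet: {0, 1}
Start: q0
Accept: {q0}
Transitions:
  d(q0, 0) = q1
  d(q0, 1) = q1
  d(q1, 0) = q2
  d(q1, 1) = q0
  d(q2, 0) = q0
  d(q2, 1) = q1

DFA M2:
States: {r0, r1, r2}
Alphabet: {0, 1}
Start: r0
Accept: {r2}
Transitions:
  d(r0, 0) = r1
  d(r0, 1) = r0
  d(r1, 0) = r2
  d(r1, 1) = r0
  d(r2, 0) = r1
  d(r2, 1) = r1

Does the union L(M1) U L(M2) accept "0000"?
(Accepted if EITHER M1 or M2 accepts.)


M1: final=q1 accepted=False
M2: final=r2 accepted=True

Yes, union accepts


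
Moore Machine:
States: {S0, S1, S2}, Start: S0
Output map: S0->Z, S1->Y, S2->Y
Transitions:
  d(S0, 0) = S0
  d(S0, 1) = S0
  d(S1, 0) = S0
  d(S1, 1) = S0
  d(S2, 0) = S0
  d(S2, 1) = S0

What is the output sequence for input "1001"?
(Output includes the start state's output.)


Start: S0 (output Z)
  --1--> S0 (output Z)
  --0--> S0 (output Z)
  --0--> S0 (output Z)
  --1--> S0 (output Z)

"ZZZZZ"


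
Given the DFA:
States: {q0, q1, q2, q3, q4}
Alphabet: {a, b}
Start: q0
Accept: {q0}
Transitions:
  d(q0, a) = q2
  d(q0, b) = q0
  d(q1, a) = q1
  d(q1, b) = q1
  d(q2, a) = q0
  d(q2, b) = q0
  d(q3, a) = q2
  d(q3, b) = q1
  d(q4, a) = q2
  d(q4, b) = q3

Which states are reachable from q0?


BFS from q0:
  layer 0: {q0}
  layer 1: {q2}

{q0, q2}


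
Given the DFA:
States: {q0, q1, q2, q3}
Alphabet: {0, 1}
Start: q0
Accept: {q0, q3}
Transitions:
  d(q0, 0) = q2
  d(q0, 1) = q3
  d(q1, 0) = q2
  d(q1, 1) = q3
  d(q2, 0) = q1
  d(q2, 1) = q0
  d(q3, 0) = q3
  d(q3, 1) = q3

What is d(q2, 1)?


Looking up transition d(q2, 1)

q0


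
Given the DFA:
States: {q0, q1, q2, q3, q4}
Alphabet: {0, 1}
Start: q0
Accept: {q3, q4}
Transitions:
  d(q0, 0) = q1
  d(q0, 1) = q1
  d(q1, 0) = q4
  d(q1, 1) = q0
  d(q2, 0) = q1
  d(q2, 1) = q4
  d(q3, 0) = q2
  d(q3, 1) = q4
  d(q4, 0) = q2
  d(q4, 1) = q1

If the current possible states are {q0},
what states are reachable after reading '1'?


Apply transition on '1' from each current state:
  d(q0, 1) = q1

{q1}


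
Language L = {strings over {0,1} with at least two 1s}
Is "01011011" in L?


count('1') = 5

Yes, "01011011" is in L


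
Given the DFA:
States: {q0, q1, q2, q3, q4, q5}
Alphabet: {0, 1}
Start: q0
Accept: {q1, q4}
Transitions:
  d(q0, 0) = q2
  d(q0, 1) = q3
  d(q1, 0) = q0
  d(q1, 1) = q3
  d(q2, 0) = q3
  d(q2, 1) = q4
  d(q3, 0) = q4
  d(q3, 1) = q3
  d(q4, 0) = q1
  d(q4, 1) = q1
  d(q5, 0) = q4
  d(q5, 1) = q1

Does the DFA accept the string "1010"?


Trace: q0 -> q3 -> q4 -> q1 -> q0
Final state: q0
Accept states: {q1, q4}

No, rejected (final state q0 is not an accept state)


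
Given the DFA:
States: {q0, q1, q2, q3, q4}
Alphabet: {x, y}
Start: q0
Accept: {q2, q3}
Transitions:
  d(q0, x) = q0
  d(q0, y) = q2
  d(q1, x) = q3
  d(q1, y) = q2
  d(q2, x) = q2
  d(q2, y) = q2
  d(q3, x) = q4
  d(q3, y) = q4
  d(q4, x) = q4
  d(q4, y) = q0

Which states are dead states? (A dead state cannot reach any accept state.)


Forward reachability from each state:
  q0 -> reaches accept state q2 (live)
  q1 -> reaches accept state q2 (live)
  q2 -> reaches accept state q2 (live)
  q3 -> reaches accept state q2 (live)
  q4 -> reaches accept state q2 (live)

None (all states can reach an accept state)


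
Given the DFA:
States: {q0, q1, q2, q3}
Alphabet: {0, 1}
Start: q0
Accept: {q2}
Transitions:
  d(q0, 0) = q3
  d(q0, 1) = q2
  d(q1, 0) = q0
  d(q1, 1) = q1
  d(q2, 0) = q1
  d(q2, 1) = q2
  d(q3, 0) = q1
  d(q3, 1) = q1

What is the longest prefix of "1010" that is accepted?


Run the DFA, marking each prefix where the state is accepting:
  "" -> q0 [reject]
  "1" -> q2 [accept]
  "10" -> q1 [reject]
  "101" -> q1 [reject]
  "1010" -> q0 [reject]

"1"


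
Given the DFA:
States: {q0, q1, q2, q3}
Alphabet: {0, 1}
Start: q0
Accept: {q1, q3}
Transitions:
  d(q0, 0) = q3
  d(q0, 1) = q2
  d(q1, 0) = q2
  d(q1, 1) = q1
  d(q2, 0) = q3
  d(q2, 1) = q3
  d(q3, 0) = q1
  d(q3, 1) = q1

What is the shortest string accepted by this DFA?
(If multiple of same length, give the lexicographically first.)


BFS by string length (lex-first path to each state shown):
  len 0: q0<-""
  len 1: q2<-"1", q3<-"0"
Found accept state at length 1.

"0"


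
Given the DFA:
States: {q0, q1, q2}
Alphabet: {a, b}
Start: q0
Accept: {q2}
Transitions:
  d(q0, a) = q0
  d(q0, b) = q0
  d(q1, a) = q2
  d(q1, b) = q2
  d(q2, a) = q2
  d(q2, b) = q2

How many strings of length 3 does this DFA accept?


Enumerating all length-3 strings:
  "aaa" -> q0 [reject]
  "aab" -> q0 [reject]
  "aba" -> q0 [reject]
  "abb" -> q0 [reject]
  "baa" -> q0 [reject]
  "bab" -> q0 [reject]
  "bba" -> q0 [reject]
  "bbb" -> q0 [reject]

0 out of 8


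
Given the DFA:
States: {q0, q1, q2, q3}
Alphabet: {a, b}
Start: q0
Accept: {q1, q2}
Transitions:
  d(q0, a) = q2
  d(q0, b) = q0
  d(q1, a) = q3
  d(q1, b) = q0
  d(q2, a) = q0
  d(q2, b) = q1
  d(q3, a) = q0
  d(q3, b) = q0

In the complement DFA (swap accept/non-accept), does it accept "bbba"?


Trace: q0 -> q0 -> q0 -> q0 -> q2
Final: q2
Original accept: {q1, q2}
Complement: q2 is in original accept

No, complement rejects (original accepts)


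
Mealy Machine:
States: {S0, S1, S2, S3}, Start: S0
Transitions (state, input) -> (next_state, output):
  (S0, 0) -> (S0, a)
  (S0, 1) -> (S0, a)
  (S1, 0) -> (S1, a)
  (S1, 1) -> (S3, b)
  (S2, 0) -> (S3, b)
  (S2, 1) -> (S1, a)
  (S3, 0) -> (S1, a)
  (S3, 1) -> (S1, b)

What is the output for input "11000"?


Step-by-step:
  (S0, 1) -> (S0, a)
  (S0, 1) -> (S0, a)
  (S0, 0) -> (S0, a)
  (S0, 0) -> (S0, a)
  (S0, 0) -> (S0, a)

"aaaaa"


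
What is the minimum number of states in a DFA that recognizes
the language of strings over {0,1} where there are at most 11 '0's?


States: count = 0, 1, ..., 11 (all accepting; 12 states), plus a dead state for count > 11.
Total: 12 + 1 = 13.

13


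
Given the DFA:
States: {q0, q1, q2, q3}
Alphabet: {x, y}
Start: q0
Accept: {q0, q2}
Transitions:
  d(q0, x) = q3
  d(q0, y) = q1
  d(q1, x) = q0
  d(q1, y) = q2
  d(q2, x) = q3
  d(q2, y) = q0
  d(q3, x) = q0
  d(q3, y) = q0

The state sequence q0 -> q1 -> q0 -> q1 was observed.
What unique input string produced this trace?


Trace back each transition to find the symbol:
  q0 --[y]--> q1
  q1 --[x]--> q0
  q0 --[y]--> q1

"yxy"


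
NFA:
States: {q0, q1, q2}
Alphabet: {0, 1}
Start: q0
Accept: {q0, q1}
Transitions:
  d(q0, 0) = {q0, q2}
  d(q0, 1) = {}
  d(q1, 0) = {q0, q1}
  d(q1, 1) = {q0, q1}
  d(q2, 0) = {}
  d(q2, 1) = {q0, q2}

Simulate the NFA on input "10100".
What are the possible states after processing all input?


Start: {q0}
  --1--> {}
  --0--> {}
  --1--> {}
  --0--> {}
  --0--> {}

{} (empty set, no valid transitions)


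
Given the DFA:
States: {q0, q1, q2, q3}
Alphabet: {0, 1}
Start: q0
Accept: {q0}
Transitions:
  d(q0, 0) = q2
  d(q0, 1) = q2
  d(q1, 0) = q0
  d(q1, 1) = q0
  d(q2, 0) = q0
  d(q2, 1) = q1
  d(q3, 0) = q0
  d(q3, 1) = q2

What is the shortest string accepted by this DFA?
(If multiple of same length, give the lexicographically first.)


BFS by string length (lex-first path to each state shown):
  len 0: q0<-""
Found accept state at length 0.

"" (empty string)


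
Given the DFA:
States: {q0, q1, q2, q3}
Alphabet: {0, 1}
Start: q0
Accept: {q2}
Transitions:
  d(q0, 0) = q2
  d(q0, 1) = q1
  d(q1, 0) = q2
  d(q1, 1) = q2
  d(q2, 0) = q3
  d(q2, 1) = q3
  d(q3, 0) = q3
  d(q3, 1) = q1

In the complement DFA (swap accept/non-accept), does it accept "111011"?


Trace: q0 -> q1 -> q2 -> q3 -> q3 -> q1 -> q2
Final: q2
Original accept: {q2}
Complement: q2 is in original accept

No, complement rejects (original accepts)


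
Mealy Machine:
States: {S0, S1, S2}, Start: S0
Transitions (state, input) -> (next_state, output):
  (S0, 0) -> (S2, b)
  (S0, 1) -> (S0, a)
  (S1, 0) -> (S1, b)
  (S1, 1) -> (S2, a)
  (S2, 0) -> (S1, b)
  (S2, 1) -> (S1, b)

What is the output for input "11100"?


Step-by-step:
  (S0, 1) -> (S0, a)
  (S0, 1) -> (S0, a)
  (S0, 1) -> (S0, a)
  (S0, 0) -> (S2, b)
  (S2, 0) -> (S1, b)

"aaabb"


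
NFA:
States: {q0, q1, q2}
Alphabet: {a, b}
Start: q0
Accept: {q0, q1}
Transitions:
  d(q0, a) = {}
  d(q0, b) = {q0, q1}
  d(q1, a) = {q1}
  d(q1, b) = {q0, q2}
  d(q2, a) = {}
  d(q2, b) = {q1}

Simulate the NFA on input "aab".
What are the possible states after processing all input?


Start: {q0}
  --a--> {}
  --a--> {}
  --b--> {}

{} (empty set, no valid transitions)


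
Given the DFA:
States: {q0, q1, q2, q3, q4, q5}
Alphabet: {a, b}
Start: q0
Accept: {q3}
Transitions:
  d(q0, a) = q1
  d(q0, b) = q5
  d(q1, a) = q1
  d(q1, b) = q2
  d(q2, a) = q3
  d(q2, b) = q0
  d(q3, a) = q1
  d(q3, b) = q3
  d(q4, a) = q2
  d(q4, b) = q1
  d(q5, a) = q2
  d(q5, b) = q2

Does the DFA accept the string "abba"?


Trace: q0 -> q1 -> q2 -> q0 -> q1
Final state: q1
Accept states: {q3}

No, rejected (final state q1 is not an accept state)


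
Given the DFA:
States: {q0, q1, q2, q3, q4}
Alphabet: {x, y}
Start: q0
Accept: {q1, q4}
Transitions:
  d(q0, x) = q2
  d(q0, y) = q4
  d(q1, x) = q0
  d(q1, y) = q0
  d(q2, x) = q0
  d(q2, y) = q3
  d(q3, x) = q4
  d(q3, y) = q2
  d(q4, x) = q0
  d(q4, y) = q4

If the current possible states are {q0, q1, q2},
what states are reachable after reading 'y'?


Apply transition on 'y' from each current state:
  d(q0, y) = q4
  d(q1, y) = q0
  d(q2, y) = q3

{q0, q3, q4}


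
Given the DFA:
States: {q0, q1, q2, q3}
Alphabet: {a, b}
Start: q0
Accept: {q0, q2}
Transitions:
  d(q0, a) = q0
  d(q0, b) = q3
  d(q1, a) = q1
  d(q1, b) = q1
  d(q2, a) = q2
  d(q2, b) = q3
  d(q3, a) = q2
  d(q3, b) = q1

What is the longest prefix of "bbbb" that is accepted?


Run the DFA, marking each prefix where the state is accepting:
  "" -> q0 [accept]
  "b" -> q3 [reject]
  "bb" -> q1 [reject]
  "bbb" -> q1 [reject]
  "bbbb" -> q1 [reject]

""


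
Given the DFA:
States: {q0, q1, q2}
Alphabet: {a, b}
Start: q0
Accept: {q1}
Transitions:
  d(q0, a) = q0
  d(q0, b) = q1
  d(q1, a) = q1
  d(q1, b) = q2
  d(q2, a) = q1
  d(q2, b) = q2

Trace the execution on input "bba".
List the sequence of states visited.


Input: bba
d(q0, b) = q1
d(q1, b) = q2
d(q2, a) = q1


q0 -> q1 -> q2 -> q1


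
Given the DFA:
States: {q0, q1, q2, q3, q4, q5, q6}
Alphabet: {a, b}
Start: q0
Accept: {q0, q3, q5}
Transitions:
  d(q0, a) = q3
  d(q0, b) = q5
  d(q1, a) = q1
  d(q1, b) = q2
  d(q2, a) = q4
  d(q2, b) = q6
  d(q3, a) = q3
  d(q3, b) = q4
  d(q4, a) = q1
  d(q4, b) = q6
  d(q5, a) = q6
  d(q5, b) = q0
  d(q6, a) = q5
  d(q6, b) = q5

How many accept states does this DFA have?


Accept states listed: {q0, q3, q5}
Counting: q0(1) q3(2) q5(3)

3


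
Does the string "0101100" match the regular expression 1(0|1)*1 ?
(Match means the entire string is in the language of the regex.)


|string| = 7; first = '0'; last = '0'

No, "0101100" does not match 1(0|1)*1


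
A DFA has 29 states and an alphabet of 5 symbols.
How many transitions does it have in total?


Each state has exactly one transition per symbol.
29 * 5 = 145

145


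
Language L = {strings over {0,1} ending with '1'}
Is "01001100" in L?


last symbol = '0'

No, "01001100" is not in L


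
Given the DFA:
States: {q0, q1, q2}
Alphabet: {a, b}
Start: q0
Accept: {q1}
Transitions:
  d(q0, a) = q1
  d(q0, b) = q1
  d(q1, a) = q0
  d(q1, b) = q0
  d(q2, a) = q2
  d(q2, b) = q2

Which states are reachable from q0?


BFS from q0:
  layer 0: {q0}
  layer 1: {q1}

{q0, q1}


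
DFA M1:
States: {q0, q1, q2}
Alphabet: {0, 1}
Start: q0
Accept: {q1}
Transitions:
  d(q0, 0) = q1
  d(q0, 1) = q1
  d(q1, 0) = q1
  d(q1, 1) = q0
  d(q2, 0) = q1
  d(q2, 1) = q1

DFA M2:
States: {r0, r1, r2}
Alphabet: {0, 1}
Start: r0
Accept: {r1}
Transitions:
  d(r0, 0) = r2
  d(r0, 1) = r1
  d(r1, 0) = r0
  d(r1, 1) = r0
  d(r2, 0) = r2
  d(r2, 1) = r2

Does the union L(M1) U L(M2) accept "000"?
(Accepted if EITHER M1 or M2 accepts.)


M1: final=q1 accepted=True
M2: final=r2 accepted=False

Yes, union accepts


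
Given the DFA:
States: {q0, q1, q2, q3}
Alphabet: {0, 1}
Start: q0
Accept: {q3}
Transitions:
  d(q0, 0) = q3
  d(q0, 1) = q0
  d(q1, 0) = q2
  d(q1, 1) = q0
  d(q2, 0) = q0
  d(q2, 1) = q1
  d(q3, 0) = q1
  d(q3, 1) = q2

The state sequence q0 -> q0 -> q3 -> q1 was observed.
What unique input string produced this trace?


Trace back each transition to find the symbol:
  q0 --[1]--> q0
  q0 --[0]--> q3
  q3 --[0]--> q1

"100"


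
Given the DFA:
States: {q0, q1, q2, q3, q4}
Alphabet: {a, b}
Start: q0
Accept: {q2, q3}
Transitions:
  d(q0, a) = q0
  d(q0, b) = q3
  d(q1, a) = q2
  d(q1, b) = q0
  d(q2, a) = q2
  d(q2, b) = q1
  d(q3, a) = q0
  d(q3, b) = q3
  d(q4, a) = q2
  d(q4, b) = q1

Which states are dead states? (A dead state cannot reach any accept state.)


Forward reachability from each state:
  q0 -> reaches accept state q3 (live)
  q1 -> reaches accept state q2 (live)
  q2 -> reaches accept state q2 (live)
  q3 -> reaches accept state q3 (live)
  q4 -> reaches accept state q2 (live)

None (all states can reach an accept state)
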